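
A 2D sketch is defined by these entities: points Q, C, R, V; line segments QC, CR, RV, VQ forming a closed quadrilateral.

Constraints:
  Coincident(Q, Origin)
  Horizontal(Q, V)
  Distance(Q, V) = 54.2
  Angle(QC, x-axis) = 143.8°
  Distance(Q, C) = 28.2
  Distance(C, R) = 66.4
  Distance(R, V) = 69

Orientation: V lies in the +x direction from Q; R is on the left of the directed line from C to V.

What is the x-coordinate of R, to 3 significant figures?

25.2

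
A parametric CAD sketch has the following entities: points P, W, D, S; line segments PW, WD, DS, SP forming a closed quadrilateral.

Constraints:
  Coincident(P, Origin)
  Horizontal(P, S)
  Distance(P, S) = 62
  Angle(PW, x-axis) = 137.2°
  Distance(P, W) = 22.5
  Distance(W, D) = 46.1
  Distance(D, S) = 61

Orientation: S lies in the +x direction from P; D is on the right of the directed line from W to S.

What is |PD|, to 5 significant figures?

25.573

Checks: |PS| = 62.00 ✓; |PW| = 22.50 ✓; |WD| = 46.10 ✓; |DS| = 61.00 ✓.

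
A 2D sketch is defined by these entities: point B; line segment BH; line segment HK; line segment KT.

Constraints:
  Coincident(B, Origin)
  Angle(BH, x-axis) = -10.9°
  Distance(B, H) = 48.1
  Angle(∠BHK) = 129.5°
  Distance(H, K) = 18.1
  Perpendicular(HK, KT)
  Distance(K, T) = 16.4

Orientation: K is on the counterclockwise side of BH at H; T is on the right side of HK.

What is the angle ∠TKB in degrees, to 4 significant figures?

127.3°

B is at the origin; BH runs at -10.9° with length 48.1, so H = 48.1·(cos -10.9°, sin -10.9°) = (47.23, -9.095). ∠BHK = 129.5°, so HK runs at -10.9° + (180° − 129.5°) = 39.60° from the x-axis; with |HK| = 18.1, K = H + 18.1·(cos 39.60°, sin 39.60°) = (61.18, 2.442). The perpendicularity gives KT at right angles to HK; with |KT| = 16.4 on the right of HK, T = K + 16.4·(0.6374, -0.7705) = (71.63, -10.19). Then cos ∠TKB = KT·KB / (|KT||KB|), giving 127.3°.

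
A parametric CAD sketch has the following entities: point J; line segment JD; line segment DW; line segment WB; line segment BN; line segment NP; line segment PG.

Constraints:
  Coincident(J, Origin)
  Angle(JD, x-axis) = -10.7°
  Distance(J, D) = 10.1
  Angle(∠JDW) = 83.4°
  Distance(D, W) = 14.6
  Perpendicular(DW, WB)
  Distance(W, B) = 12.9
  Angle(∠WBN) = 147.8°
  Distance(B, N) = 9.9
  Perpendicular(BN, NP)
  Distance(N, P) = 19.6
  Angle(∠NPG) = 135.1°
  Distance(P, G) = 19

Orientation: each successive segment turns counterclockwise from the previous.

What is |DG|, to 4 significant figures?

13.84

J is at the origin; JD runs at -10.7° with length 10.1, so D = (9.924, -1.875). ∠JDW = 83.4° gives DW at 85.90° from the x-axis; with |DW| = 14.6, W = (10.97, 12.69). DW ⟂ WB, so WB runs at 175.9°; with |WB| = 12.9, B = (-1.899, 13.61). ∠WBN = 147.8° gives BN at -151.9° from the x-axis; with |BN| = 9.9, N = (-10.63, 8.947). BN is perpendicular to NP, so NP runs at -61.90°; with |NP| = 19.6, P = (-1.400, -8.343). ∠NPG = 135.1° gives PG at -17.00° from the x-axis; with |PG| = 19.0, G = (16.77, -13.90). Then |DG| = |G − D| = 13.84.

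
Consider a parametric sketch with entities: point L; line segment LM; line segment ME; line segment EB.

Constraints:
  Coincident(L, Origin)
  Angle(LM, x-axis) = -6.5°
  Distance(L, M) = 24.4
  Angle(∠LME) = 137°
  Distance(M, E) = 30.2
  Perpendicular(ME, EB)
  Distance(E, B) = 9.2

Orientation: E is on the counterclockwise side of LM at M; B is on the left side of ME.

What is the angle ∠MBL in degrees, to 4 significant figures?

25.75°

L is at the origin; LM runs at -6.5° with length 24.4, so M = 24.4·(cos -6.5°, sin -6.5°) = (24.24, -2.762). ∠LME = 137.0°, so ME runs at -6.5° + (180° − 137.0°) = 36.50° from the x-axis; with |ME| = 30.2, E = M + 30.2·(cos 36.50°, sin 36.50°) = (48.52, 15.20). ME ⟂ EB; with |EB| = 9.2 on the left of ME, B = E + 9.2·(-0.5948, 0.8039) = (43.05, 22.60). Then cos ∠MBL = BM·BL / (|BM||BL|), giving 25.75°.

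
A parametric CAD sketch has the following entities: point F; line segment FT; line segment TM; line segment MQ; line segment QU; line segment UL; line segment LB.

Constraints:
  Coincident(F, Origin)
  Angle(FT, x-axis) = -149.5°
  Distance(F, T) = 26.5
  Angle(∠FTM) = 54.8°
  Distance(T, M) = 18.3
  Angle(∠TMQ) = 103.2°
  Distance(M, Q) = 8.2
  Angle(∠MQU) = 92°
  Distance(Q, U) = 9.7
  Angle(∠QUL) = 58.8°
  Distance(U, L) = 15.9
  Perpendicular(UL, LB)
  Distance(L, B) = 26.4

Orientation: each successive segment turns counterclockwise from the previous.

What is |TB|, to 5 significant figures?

40.650

∠QUL = 58.8° gives UL at -98.300° from the x-axis; with |UL| = 15.9, L = (-10.943, -24.038). The perpendicularity gives LB at right angles to UL, so LB runs at -8.3000°; with |LB| = 26.4, B = (15.181, -27.849). Then |TB| = |B − T| = 40.650.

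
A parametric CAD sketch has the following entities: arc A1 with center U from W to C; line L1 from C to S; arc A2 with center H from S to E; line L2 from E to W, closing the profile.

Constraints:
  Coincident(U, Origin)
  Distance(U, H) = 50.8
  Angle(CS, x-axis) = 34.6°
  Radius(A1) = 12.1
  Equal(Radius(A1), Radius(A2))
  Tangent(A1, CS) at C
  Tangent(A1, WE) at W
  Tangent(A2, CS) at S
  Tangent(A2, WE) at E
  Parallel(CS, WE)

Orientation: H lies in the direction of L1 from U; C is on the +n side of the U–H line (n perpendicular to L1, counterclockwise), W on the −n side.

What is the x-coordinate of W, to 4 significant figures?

6.871

The slot axis is L1's direction at 34.6°, so u = (cos 34.6°, sin 34.6°) = (0.8231, 0.5678) and n = (−sin 34.6°, cos 34.6°) = (-0.5678, 0.8231). U is at the origin and H lies 50.8 along u from U, so H = 50.8·u = (41.82, 28.85). Tangency of A1 to both parallel lines with radius 12.1 puts C and W at U ± 12.1·n: C = (-6.871, 9.960), W = (6.871, -9.960). So W.x = 6.871.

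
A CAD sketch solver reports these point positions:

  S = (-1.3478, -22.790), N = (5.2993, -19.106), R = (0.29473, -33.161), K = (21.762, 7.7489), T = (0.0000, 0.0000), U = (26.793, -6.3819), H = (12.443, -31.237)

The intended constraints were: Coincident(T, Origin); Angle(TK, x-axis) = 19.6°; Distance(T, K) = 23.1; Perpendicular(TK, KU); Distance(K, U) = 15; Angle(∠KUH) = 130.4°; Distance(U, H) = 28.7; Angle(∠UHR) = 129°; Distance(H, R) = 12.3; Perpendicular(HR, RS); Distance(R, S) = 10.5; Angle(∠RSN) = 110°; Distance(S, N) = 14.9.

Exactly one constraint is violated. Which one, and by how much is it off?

Distance(S, N) = 14.9 — off by 7.30.

T = (0.00, 0.00) ✓; TK at 19.60° ✓; |TK| = 23.10 ✓; ∠(TK, KU) = 90.00° ✓; |KU| = 15.00 ✓; ∠KUH = 130.4° ✓; |UH| = 28.70 ✓; ∠UHR = 129.0° ✓; |HR| = 12.30 ✓; ∠(HR, RS) = 90.00° ✓; |RS| = 10.50 ✓; ∠RSN = 110.0° ✓; |SN| = 7.600 ✗.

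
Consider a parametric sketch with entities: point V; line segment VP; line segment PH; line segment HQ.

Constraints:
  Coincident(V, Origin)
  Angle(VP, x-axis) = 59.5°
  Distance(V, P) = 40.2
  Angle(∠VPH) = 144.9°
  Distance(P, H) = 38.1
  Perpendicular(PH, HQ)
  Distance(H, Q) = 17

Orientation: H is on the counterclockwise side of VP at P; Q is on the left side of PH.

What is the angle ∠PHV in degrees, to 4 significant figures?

18.04°

V is at the origin; VP runs at 59.5° with length 40.2, so P = 40.2·(cos 59.5°, sin 59.5°) = (20.40, 34.64). ∠VPH = 144.9°, so PH runs at 59.5° + (180° − 144.9°) = 94.60° from the x-axis; with |PH| = 38.1, H = P + 38.1·(cos 94.60°, sin 94.60°) = (17.35, 72.61). Then cos ∠PHV = HP·HV / (|HP||HV|), giving 18.04°.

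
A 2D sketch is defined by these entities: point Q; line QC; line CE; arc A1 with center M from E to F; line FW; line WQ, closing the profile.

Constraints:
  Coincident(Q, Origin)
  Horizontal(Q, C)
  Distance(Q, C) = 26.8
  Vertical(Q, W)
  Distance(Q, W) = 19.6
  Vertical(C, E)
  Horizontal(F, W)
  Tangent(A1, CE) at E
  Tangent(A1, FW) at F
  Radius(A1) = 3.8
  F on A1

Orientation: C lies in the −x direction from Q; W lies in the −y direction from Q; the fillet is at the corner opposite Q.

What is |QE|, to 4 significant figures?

31.11

The virtual corner opposite Q is at (-26.80, -19.60). Since A1 is tangent to CE there, ME ⟂ CE and A1 meets FW tangentially, so MF is at right angles to FW, with radius 3.8, so the center M sits 3.8 in from both sides at M = (-23.00, -15.80). That places the tangent points at E = (-26.80, -15.80) on CE and F = (-23.00, -19.60) on FW. Then |QE| = |E − Q| = 31.11.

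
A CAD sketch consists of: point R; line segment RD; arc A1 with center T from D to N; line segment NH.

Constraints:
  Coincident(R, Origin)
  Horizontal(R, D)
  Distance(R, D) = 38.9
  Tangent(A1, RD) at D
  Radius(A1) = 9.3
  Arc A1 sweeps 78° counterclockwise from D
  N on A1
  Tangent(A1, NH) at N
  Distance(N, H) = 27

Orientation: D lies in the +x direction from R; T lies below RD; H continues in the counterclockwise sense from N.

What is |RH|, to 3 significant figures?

41.5

R is at the origin; RD is horizontal with |RD| = 38.9 and D on the +x side, so D = (38.9, 0.00). Since A1 is tangent to RD there, TD ⟂ RD, so T = D + (0, -9.3) = (38.9, -9.30). On A1, D sits at bearing 90° from T; a 78° counterclockwise sweep puts N at bearing 168°, so N = T + 9.3·(cos 168°, sin 168°) = (29.8, -7.37). Since A1 is tangent to NH there, TN ⟂ NH, so NH runs along (−sin 168°, cos 168°); with |NH| = 27.0, H = (24.2, -33.8). Then |RH| = |H − R| = 41.5.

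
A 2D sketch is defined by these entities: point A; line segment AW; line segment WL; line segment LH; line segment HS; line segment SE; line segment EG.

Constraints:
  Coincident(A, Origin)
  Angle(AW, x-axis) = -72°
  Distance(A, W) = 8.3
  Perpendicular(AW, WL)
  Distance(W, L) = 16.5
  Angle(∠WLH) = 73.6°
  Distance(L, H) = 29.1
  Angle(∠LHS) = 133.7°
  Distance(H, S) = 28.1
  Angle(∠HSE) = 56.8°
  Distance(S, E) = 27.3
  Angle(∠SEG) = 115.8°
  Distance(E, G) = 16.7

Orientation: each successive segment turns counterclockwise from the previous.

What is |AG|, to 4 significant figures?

1.853

∠HSE = 56.8° gives SE at -66.10° from the x-axis; with |SE| = 27.3, E = (-14.85, 0.7977). ∠SEG = 115.8° gives EG at -1.900° from the x-axis; with |EG| = 16.7, G = (1.837, 0.2441). Then |AG| = |G − A| = 1.853.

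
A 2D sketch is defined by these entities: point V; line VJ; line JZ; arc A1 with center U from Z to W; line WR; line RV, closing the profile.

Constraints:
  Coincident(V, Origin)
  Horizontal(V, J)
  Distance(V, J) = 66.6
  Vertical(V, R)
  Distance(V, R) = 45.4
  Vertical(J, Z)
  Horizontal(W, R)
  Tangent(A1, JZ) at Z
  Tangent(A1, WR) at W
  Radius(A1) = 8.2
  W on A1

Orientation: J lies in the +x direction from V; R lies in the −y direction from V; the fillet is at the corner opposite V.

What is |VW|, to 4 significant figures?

73.97

V is at the origin; V and J share the same y with |VJ| = 66.6 and J on the +x side, so J = (66.60, 0.000). V and R share the same x with |VR| = 45.4 and R on the −y side, so R = (0.000, -45.40). The virtual corner opposite V is at (66.60, -45.40). A1 meets JZ tangentially, so UZ is at right angles to JZ and A1 meets WR tangentially, so UW is at right angles to WR, with radius 8.2, so the center U sits 8.2 in from both sides at U = (58.40, -37.20). That places the tangent points at Z = (66.60, -37.20) on JZ and W = (58.40, -45.40) on WR. Then |VW| = |W − V| = 73.97.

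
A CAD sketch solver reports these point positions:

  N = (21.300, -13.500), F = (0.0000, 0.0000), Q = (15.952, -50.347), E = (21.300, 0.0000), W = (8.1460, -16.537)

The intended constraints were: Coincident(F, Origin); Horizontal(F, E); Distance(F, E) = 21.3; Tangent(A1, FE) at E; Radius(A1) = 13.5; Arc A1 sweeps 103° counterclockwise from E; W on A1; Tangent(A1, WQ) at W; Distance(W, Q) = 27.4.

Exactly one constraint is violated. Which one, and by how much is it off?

Distance(W, Q) = 27.4 — off by 7.30.

F = (0.00, 0.00) ✓; F.y = 0.00, E.y = 0.00 ✓; |FE| = 21.30 ✓; ∠(NE, EF) = 90.00° ✓; |NE| = 13.50 ✓; bearing(N→W) − bearing(N→E) = 103.0° ✓; |NW| = 13.50 ✓; ∠(NW, WQ) = 90.00° ✓; |WQ| = 34.70 ✗.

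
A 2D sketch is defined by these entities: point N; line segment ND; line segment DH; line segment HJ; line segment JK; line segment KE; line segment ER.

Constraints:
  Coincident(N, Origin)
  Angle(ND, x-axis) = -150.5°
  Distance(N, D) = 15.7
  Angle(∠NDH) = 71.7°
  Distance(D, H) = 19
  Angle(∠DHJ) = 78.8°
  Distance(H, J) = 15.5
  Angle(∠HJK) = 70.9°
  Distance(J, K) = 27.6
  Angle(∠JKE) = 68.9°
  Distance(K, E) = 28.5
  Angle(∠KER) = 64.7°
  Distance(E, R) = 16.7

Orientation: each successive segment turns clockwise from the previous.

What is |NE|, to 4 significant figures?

32.81

N is at the origin; ND runs at -150.5° with length 15.7, so D = (-13.66, -7.731). ∠NDH = 71.7° gives DH at 101.2° from the x-axis; with |DH| = 19.0, H = (-17.36, 10.91). ∠DHJ = 78.8° gives HJ at 0.000° from the x-axis; with |HJ| = 15.5, J = (-1.855, 10.91). ∠HJK = 70.9° gives JK at -109.1° from the x-axis; with |JK| = 27.6, K = (-10.89, -15.17). ∠JKE = 68.9° gives KE at 139.8° from the x-axis; with |KE| = 28.5, E = (-32.65, 3.222). Then |NE| = |E − N| = 32.81.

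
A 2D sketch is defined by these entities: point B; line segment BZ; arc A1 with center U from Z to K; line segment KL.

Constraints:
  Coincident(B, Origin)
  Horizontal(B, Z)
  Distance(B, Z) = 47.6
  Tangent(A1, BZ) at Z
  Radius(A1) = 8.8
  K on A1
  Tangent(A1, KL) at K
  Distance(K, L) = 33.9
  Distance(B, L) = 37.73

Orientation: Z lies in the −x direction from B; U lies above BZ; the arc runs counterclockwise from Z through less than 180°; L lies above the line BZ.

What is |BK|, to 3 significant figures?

40.6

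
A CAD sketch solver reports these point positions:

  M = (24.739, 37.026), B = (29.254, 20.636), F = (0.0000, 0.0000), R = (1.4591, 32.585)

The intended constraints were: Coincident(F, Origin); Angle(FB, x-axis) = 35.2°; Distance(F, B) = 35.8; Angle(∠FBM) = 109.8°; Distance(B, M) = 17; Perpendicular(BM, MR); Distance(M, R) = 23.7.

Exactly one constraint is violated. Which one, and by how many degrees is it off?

Perpendicular(BM, MR) — off by 4.60°.

F = (0.00, 0.00) ✓; FB at 35.20° ✓; |FB| = 35.80 ✓; ∠FBM = 109.8° ✓; |BM| = 17.00 ✓; ∠(BM, MR) = 85.40° ✗; |MR| = 23.70 ✓.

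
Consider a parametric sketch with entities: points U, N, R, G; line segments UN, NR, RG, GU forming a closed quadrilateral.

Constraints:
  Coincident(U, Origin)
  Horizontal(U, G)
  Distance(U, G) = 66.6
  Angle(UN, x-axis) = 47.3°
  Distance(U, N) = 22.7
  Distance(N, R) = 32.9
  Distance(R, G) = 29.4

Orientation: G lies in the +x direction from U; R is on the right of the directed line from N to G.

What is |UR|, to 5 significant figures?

38.746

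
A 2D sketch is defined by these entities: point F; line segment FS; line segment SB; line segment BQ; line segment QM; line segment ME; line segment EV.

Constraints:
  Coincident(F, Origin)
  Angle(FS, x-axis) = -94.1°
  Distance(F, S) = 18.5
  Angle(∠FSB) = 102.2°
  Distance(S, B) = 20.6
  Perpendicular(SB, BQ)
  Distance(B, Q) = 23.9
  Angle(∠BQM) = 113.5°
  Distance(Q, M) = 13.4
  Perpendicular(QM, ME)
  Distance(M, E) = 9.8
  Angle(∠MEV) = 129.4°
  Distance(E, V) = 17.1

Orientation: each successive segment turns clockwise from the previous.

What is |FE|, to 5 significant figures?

8.5927

F is at the origin; FS runs at -94.1° with length 18.5, so S = (-1.3227, -18.453). ∠FSB = 102.2° gives SB at -171.90° from the x-axis; with |SB| = 20.6, B = (-21.717, -21.355). SB ⟂ BQ, so BQ runs at 98.100°; with |BQ| = 23.9, Q = (-25.085, 2.3063). ∠BQM = 113.5° gives QM at 31.600° from the x-axis; with |QM| = 13.4, M = (-13.672, 9.3278). QM ⟂ ME, so ME runs at -58.400°; with |ME| = 9.8, E = (-8.5365, 0.98083). Then |FE| = |E − F| = 8.5927.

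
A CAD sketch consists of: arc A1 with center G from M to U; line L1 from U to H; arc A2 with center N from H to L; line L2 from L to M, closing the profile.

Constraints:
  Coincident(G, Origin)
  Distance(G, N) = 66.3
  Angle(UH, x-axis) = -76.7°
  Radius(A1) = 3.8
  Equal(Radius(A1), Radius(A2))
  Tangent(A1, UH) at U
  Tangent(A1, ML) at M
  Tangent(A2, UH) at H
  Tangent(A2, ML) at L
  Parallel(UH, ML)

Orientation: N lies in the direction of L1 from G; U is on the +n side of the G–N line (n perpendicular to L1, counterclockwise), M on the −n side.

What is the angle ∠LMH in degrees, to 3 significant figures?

6.54°

Tangency of A1 to both parallel lines with radius 3.8 puts U and M at G ± 3.8·n: U = (3.70, 0.874), M = (-3.70, -0.874). Equal radii place H and L the same way about N: H = N + 3.8·n = (19.0, -63.6), L = N − 3.8·n = (11.6, -65.4). Then cos ∠LMH = ML·MH / (|ML||MH|), giving 6.54°.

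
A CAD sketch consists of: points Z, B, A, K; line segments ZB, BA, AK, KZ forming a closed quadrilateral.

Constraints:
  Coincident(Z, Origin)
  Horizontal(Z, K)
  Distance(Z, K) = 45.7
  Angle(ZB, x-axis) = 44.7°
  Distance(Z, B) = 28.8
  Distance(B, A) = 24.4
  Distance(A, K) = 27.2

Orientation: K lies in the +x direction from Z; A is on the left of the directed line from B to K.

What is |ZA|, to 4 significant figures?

51.59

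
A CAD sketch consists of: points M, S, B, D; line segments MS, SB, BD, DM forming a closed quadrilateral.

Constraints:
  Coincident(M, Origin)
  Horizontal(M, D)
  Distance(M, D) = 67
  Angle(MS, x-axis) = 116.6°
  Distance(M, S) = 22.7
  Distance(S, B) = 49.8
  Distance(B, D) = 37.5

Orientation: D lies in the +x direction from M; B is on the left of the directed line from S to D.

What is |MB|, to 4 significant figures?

46.84

Checks: |SB| = 49.80 ✓; |BD| = 37.50 ✓.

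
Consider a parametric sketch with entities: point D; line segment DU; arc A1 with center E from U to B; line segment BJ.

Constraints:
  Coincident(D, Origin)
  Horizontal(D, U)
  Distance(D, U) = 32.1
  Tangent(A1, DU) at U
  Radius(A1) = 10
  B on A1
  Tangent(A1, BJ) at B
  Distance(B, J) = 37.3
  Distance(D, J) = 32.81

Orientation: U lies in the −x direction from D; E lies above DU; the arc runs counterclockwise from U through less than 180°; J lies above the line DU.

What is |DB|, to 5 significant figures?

24.593

Checks: |EB| = 10.00 ✓; ∠(EB, BJ) = 90.00° ✓; |BJ| = 37.30 ✓; |DJ| = 32.81 ✓.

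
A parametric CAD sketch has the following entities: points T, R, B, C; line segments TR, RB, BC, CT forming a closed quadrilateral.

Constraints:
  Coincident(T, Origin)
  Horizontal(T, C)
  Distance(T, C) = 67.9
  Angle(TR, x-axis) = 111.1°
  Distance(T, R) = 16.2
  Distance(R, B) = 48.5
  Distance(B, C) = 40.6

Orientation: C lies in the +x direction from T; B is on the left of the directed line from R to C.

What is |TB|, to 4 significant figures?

50.21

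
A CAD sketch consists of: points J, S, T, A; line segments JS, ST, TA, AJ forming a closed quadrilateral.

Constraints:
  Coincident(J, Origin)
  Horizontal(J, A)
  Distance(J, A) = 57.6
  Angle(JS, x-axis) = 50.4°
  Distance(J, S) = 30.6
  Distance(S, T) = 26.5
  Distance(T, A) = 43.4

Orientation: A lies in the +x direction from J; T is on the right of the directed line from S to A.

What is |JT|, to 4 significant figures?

14.47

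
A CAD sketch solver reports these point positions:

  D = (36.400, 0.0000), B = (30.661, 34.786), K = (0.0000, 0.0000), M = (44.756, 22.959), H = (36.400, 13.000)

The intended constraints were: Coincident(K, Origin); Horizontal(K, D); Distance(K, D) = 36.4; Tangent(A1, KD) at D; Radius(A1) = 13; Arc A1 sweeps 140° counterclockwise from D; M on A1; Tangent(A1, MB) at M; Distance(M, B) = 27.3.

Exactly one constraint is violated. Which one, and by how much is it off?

Distance(M, B) = 27.3 — off by 8.90.

K = (0.00, 0.00) ✓; K.y = 0.00, D.y = 0.00 ✓; |KD| = 36.40 ✓; ∠(HD, DK) = 90.00° ✓; |HD| = 13.00 ✓; bearing(H→M) − bearing(H→D) = 140.0° ✓; |HM| = 13.00 ✓; ∠(HM, MB) = 90.00° ✓; |MB| = 18.40 ✗.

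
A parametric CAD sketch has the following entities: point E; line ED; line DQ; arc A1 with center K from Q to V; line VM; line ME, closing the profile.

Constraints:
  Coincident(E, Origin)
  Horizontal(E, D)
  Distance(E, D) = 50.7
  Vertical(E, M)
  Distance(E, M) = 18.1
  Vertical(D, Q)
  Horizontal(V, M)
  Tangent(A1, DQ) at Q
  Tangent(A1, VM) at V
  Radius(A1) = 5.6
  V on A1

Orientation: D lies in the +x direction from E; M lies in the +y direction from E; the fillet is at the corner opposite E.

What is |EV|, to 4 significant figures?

48.60

E is at the origin; E and D share the same y with |ED| = 50.7 and D on the +x side, so D = (50.70, 0.000). EM is vertical with |EM| = 18.1 and M on the +y side, so M = (0.000, 18.10). The virtual corner opposite E is at (50.70, 18.10). Since A1 is tangent to DQ there, KQ ⟂ DQ and since A1 is tangent to VM there, KV ⟂ VM, with radius 5.6, so the center K sits 5.6 in from both sides at K = (45.10, 12.50). That places the tangent points at Q = (50.70, 12.50) on DQ and V = (45.10, 18.10) on VM. Then |EV| = |V − E| = 48.60.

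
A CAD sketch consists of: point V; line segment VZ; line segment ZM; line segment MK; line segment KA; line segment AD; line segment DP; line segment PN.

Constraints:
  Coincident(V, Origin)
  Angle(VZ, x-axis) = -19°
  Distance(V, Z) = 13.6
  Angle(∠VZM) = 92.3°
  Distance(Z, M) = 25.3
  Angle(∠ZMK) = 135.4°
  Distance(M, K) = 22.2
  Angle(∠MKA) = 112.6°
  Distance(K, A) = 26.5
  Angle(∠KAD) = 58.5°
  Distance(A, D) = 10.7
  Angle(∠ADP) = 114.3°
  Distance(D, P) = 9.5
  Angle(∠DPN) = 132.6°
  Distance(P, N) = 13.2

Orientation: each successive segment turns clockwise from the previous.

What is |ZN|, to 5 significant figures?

46.869

V is at the origin; VZ runs at -19.0° with length 13.6, so Z = (12.859, -4.4277). ∠VZM = 92.3° gives ZM at -106.70° from the x-axis; with |ZM| = 25.3, M = (5.5888, -28.661). ∠ZMK = 135.4° gives MK at -151.30° from the x-axis; with |MK| = 22.2, K = (-13.884, -39.322). ∠MKA = 112.6° gives KA at 141.30° from the x-axis; with |KA| = 26.5, A = (-34.565, -22.753). ∠KAD = 58.5° gives AD at 19.800° from the x-axis; with |AD| = 10.7, D = (-24.498, -19.128). ∠ADP = 114.3° gives DP at -45.900° from the x-axis; with |DP| = 9.5, P = (-17.887, -25.950). ∠DPN = 132.6° gives PN at -93.300° from the x-axis; with |PN| = 13.2, N = (-18.646, -39.128). Then |ZN| = |N − Z| = 46.869.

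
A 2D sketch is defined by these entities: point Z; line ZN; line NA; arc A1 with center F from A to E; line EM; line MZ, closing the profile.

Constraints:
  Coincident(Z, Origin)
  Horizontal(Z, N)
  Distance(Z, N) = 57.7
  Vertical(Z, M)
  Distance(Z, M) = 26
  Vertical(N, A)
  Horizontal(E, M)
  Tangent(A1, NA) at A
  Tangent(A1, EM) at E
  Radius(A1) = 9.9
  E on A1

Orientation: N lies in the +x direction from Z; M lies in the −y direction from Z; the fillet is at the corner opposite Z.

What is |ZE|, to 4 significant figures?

54.41

Z is at the origin; Z and N share the same y with |ZN| = 57.7 and N on the +x side, so N = (57.70, 0.000). ZM is vertical with |ZM| = 26.0 and M on the −y side, so M = (0.000, -26.00). The virtual corner opposite Z is at (57.70, -26.00). The tangent condition forces FA to be normal to NA and A1 meets EM tangentially, so FE is at right angles to EM, with radius 9.9, so the center F sits 9.9 in from both sides at F = (47.80, -16.10). That places the tangent points at A = (57.70, -16.10) on NA and E = (47.80, -26.00) on EM. Then |ZE| = |E − Z| = 54.41.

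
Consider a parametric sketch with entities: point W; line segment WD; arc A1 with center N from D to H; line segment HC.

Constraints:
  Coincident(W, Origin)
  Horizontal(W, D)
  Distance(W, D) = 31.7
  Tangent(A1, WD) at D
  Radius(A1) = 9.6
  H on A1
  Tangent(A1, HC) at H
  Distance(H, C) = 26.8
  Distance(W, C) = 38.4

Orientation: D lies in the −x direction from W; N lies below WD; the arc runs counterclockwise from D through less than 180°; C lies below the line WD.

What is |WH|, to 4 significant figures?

41.51

Checks: W = (0.00, 0.00) ✓; W.y = 0.00, D.y = 0.00 ✓; |NH| = 9.600 ✓; ∠(NH, HC) = 90.00° ✓; |HC| = 26.80 ✓; |WC| = 38.40 ✓.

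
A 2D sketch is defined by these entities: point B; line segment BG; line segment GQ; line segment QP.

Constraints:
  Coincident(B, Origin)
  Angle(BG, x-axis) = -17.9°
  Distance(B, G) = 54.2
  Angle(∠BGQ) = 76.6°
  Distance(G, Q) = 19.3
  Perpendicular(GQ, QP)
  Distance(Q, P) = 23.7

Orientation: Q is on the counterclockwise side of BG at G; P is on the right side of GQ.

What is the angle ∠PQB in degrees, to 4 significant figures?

172.7°

∠BGQ = 76.6°, so GQ runs at -17.9° + (180° − 76.6°) = 85.50° from the x-axis; with |GQ| = 19.3, Q = G + 19.3·(cos 85.50°, sin 85.50°) = (53.09, 2.582). GQ is perpendicular to QP; with |QP| = 23.7 on the right of GQ, P = Q + 23.7·(0.9969, -0.07846) = (76.72, 0.7223). Then cos ∠PQB = QP·QB / (|QP||QB|), giving 172.7°.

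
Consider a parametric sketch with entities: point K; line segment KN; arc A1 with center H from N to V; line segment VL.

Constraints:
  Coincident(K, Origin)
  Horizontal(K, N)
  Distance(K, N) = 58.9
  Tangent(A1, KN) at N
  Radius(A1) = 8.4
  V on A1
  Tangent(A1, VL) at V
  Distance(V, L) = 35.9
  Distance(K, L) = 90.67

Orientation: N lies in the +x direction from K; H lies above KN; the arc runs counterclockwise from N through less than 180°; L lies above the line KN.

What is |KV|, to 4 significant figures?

66.47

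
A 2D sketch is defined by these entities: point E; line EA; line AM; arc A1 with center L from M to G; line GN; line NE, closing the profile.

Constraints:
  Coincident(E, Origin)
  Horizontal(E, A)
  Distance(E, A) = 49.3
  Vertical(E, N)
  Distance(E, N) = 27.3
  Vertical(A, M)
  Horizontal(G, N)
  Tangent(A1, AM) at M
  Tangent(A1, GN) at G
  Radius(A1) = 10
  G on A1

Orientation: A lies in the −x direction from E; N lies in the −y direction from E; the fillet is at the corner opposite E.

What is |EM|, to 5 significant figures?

52.247

E is at the origin; EA is horizontal with |EA| = 49.3 and A on the −x side, so A = (-49.300, 0.0000). E and N share the same x with |EN| = 27.3 and N on the −y side, so N = (0.0000, -27.300). The virtual corner opposite E is at (-49.300, -27.300). Since A1 is tangent to AM there, LM ⟂ AM and A1 meets GN tangentially, so LG is at right angles to GN, with radius 10.0, so the center L sits 10.0 in from both sides at L = (-39.300, -17.300). That places the tangent points at M = (-49.300, -17.300) on AM and G = (-39.300, -27.300) on GN. Then |EM| = |M − E| = 52.247.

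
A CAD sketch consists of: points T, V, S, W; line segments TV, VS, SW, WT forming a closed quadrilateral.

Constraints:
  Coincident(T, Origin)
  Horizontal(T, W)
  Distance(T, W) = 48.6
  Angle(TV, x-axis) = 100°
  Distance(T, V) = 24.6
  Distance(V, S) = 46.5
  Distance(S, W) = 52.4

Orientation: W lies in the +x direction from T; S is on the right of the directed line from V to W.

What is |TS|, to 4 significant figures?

21.99

T is at the origin; TW is horizontal with |TW| = 48.6 and W in +x, so W = (48.6, 0). TV runs at 100.0° with |TV| = 24.6, so V = (-4.272, 24.23). S is determined by |VS| = 46.5 and |SW| = 52.4 together: it lies at the intersection of circle(V, 46.5) and circle(W, 52.4). With |VW| = 58.16, the foot of the radical line on VW is 24.06 from V and the perpendicular offset is √(46.5² − 24.06²) = 39.79. Taking the right-of-VW solution: S = (1.028, -21.97).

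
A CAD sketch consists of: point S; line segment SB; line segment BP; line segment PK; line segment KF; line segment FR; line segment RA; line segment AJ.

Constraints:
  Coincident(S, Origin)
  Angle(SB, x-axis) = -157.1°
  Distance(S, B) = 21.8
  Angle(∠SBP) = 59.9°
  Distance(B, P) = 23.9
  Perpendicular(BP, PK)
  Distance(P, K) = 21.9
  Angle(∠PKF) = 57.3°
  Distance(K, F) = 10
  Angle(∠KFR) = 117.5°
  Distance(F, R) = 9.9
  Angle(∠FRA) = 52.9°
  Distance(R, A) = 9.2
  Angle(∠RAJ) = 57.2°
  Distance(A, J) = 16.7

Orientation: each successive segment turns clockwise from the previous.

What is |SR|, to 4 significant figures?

13.38

S is at the origin; SB runs at -157.1° with length 21.8, so B = (-20.08, -8.483). ∠SBP = 59.9° gives BP at 82.80° from the x-axis; with |BP| = 23.9, P = (-17.09, 15.23). BP is perpendicular to PK, so PK runs at -7.200°; with |PK| = 21.9, K = (4.641, 12.48). ∠PKF = 57.3° gives KF at -129.9° from the x-axis; with |KF| = 10.0, F = (-1.774, 4.812). ∠KFR = 117.5° gives FR at 167.6° from the x-axis; with |FR| = 9.9, R = (-11.44, 6.938). Then |SR| = |R − S| = 13.38.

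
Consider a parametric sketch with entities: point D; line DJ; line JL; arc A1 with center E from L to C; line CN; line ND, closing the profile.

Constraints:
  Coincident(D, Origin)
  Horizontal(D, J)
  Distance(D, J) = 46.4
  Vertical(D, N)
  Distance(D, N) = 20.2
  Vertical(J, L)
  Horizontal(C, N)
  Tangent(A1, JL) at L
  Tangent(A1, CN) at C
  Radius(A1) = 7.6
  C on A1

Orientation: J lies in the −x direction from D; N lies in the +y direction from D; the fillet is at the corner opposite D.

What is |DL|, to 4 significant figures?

48.08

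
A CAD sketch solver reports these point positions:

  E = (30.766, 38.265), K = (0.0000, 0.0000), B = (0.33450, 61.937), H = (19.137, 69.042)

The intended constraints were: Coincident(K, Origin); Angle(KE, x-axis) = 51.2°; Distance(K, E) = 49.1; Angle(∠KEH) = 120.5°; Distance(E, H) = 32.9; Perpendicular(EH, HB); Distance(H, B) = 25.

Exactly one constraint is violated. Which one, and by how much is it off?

Distance(H, B) = 25 — off by 4.90.

K = (0.00, 0.00) ✓; KE at 51.20° ✓; |KE| = 49.10 ✓; ∠KEH = 120.5° ✓; |EH| = 32.90 ✓; ∠(EH, HB) = 90.00° ✓; |HB| = 20.10 ✗.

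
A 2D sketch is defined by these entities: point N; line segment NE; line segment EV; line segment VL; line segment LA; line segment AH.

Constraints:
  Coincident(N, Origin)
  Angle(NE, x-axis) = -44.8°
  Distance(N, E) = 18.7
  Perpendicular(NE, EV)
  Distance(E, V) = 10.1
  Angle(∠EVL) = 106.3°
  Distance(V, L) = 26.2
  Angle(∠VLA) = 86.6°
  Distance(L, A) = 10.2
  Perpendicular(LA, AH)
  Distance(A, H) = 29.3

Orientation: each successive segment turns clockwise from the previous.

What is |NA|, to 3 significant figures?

11.5

∠EVL = 106.3° gives VL at 152° from the x-axis; with |VL| = 26.2, L = (-16.9, -7.84). ∠VLA = 86.6° gives LA at 58.1° from the x-axis; with |LA| = 10.2, A = (-11.5, 0.818). Then |NA| = |A − N| = 11.5.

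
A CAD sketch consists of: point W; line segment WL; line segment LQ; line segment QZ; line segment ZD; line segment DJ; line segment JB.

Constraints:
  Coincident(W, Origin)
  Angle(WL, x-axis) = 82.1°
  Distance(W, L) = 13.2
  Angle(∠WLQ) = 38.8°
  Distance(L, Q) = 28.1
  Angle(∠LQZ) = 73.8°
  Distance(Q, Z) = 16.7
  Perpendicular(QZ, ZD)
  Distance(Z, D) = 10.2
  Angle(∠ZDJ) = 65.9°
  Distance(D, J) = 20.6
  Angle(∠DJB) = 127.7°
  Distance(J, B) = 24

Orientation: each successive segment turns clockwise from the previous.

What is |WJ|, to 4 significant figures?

19.87

The perpendicularity gives ZD at right angles to QZ, so ZD runs at 104.7°; with |ZD| = 10.2, D = (-2.497, -5.409). ∠ZDJ = 65.9° gives DJ at -9.400° from the x-axis; with |DJ| = 20.6, J = (17.83, -8.773). Then |WJ| = |J − W| = 19.87.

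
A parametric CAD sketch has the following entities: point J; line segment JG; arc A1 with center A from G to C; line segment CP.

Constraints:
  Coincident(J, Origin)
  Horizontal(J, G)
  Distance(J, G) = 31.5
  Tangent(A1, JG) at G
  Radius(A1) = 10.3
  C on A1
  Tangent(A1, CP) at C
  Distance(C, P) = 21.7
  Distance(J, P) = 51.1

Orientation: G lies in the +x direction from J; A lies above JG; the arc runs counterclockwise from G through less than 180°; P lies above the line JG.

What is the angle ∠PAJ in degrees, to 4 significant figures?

126.0°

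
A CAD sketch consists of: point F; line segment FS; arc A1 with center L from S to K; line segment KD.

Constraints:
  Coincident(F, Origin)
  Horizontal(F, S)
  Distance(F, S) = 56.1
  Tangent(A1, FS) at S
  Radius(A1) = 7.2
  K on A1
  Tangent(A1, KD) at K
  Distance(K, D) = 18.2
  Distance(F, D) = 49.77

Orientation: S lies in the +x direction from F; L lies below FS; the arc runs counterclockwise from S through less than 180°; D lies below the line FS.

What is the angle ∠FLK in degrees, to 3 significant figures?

8.36°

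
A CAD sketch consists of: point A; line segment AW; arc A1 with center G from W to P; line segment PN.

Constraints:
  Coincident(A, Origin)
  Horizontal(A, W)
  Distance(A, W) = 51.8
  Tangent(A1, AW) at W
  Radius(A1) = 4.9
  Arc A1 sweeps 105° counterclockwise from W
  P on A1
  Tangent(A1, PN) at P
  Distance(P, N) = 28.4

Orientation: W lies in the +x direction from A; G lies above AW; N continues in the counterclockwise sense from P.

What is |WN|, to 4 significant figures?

33.70

On A1, W sits at bearing -90° from G; a 105° counterclockwise sweep puts P at bearing 15°, so P = G + 4.9·(cos 15°, sin 15°) = (56.53, 6.168). Since A1 is tangent to PN there, GP ⟂ PN, so PN runs along (−sin 15°, cos 15°); with |PN| = 28.4, N = (49.18, 33.60). Then |WN| = |N − W| = 33.70.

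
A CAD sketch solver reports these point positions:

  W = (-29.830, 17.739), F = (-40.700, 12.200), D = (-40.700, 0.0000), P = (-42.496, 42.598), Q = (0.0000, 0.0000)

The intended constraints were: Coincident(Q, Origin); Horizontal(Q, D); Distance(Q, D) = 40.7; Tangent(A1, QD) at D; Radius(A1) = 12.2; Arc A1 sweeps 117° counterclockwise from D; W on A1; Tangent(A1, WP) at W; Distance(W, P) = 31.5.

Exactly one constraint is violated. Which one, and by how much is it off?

Distance(W, P) = 31.5 — off by 3.60.

Q = (0.00, 0.00) ✓; Q.y = 0.00, D.y = 0.00 ✓; |QD| = 40.70 ✓; ∠(FD, DQ) = 90.00° ✓; |FD| = 12.20 ✓; bearing(F→W) − bearing(F→D) = 117.0° ✓; |FW| = 12.20 ✓; ∠(FW, WP) = 90.00° ✓; |WP| = 27.90 ✗.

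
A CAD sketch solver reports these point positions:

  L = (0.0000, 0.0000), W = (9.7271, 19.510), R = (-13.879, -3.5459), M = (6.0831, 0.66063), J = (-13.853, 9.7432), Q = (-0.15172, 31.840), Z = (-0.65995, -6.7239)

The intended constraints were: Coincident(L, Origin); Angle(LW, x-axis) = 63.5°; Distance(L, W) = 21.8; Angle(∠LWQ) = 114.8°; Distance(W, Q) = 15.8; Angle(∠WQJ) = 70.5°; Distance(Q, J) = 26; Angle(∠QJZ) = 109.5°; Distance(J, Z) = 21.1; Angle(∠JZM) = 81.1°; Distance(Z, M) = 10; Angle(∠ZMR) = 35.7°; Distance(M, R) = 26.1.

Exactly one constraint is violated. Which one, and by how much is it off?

Distance(M, R) = 26.1 — off by 5.70.

L = (0.00, 0.00) ✓; LW at 63.50° ✓; |LW| = 21.80 ✓; ∠LWQ = 114.8° ✓; |WQ| = 15.80 ✓; ∠WQJ = 70.50° ✓; |QJ| = 26.00 ✓; ∠QJZ = 109.5° ✓; |JZ| = 21.10 ✓; ∠JZM = 81.10° ✓; |ZM| = 10.00 ✓; ∠ZMR = 35.70° ✓; |MR| = 20.40 ✗.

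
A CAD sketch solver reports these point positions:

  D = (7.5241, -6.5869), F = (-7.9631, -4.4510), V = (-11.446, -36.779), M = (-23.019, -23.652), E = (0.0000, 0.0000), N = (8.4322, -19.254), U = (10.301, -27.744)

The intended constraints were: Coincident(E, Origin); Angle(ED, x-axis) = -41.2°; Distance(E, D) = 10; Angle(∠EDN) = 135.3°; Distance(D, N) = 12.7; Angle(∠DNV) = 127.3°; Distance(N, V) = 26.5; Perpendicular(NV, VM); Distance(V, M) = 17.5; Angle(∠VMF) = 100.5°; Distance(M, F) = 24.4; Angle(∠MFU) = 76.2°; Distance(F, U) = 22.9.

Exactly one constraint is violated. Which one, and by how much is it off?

Distance(F, U) = 22.9 — off by 6.70.

E = (0.00, 0.00) ✓; ED at -41.20° ✓; |ED| = 10.00 ✓; ∠EDN = 135.3° ✓; |DN| = 12.70 ✓; ∠DNV = 127.3° ✓; |NV| = 26.50 ✓; ∠(NV, VM) = 90.00° ✓; |VM| = 17.50 ✓; ∠VMF = 100.5° ✓; |MF| = 24.40 ✓; ∠MFU = 76.20° ✓; |FU| = 29.60 ✗.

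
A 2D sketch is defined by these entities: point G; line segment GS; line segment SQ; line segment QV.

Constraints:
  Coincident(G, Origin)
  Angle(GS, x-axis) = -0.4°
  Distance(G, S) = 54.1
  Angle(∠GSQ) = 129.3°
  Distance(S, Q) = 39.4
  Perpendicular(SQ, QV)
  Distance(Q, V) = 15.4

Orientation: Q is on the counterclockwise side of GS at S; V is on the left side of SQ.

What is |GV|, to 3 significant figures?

78.3

G is at the origin; GS runs at -0.4° with length 54.1, so S = 54.1·(cos -0.4°, sin -0.4°) = (54.1, -0.378). ∠GSQ = 129.3°, so SQ runs at -0.4° + (180° − 129.3°) = 50.3° from the x-axis; with |SQ| = 39.4, Q = S + 39.4·(cos 50.3°, sin 50.3°) = (79.3, 29.9). SQ is perpendicular to QV; with |QV| = 15.4 on the left of SQ, V = Q + 15.4·(-0.769, 0.639) = (67.4, 39.8). Then |GV| = |V − G| = 78.3.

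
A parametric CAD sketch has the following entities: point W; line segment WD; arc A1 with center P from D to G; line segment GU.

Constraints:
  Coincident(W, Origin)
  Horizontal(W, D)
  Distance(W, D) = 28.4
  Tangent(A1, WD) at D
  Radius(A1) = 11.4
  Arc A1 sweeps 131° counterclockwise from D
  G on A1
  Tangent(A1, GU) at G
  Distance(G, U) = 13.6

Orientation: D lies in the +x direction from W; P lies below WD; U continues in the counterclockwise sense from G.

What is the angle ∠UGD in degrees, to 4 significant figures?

114.5°

W is at the origin; W and D share the same y with |WD| = 28.4 and D on the +x side, so D = (28.40, 0.000). Since A1 is tangent to WD there, PD ⟂ WD, so P = D + (0, -11.4) = (28.40, -11.40). On A1, D sits at bearing 90° from P; a 131° counterclockwise sweep puts G at bearing 221°, so G = P + 11.4·(cos 221°, sin 221°) = (19.80, -18.88). A1 meets GU tangentially, so PG is at right angles to GU, so GU runs along (−sin 221°, cos 221°); with |GU| = 13.6, U = (28.72, -29.14). Then cos ∠UGD = GU·GD / (|GU||GD|), giving 114.5°.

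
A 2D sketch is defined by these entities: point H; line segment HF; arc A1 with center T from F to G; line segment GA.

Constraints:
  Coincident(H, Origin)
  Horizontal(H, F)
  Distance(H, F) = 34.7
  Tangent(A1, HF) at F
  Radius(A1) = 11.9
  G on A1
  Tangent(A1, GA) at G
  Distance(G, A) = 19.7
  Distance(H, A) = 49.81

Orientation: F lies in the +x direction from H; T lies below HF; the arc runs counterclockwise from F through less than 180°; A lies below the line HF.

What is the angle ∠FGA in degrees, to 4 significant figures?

118.4°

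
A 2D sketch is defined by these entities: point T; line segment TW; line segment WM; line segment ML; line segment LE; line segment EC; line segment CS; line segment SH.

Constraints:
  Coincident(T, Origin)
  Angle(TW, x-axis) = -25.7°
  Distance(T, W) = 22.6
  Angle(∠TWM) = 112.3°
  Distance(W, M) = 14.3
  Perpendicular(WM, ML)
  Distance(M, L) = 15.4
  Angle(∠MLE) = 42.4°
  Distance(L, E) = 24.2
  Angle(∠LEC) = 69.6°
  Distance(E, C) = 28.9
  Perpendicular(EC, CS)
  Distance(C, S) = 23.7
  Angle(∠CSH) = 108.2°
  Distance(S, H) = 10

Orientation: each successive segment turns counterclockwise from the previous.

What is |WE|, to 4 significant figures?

3.190

WM ⟂ ML, so ML runs at 132.0°; with |ML| = 15.4, L = (20.69, 11.21). ∠MLE = 42.4° gives LE at -90.40° from the x-axis; with |LE| = 24.2, E = (20.52, -12.99). Then |WE| = |E − W| = 3.190.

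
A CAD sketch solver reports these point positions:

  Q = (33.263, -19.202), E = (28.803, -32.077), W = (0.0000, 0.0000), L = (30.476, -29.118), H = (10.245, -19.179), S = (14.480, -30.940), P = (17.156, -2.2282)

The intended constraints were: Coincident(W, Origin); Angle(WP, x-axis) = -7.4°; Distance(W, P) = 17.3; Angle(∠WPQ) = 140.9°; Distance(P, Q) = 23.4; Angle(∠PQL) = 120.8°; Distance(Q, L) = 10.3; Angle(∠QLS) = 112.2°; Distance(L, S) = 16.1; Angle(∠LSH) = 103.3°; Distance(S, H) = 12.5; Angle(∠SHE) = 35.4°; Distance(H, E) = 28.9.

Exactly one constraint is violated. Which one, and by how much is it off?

Distance(H, E) = 28.9 — off by 6.30.

W = (0.00, 0.00) ✓; WP at -7.400° ✓; |WP| = 17.30 ✓; ∠WPQ = 140.9° ✓; |PQ| = 23.40 ✓; ∠PQL = 120.8° ✓; |QL| = 10.30 ✓; ∠QLS = 112.2° ✓; |LS| = 16.10 ✓; ∠LSH = 103.3° ✓; |SH| = 12.50 ✓; ∠SHE = 35.40° ✓; |HE| = 22.60 ✗.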